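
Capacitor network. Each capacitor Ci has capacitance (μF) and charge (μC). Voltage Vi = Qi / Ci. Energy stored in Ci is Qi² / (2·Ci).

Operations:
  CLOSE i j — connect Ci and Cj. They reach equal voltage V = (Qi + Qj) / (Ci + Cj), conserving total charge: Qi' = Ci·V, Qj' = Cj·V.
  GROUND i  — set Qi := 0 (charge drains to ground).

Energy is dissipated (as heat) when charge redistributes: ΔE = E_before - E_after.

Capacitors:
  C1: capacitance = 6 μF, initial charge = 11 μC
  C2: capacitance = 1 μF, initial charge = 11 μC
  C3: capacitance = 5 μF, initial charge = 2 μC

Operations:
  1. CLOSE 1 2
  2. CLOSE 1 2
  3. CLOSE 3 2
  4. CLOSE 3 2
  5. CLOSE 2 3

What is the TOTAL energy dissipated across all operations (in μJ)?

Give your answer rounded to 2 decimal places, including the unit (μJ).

Answer: 39.15 μJ

Derivation:
Initial: C1(6μF, Q=11μC, V=1.83V), C2(1μF, Q=11μC, V=11.00V), C3(5μF, Q=2μC, V=0.40V)
Op 1: CLOSE 1-2: Q_total=22.00, C_total=7.00, V=3.14; Q1=18.86, Q2=3.14; dissipated=36.012
Op 2: CLOSE 1-2: Q_total=22.00, C_total=7.00, V=3.14; Q1=18.86, Q2=3.14; dissipated=0.000
Op 3: CLOSE 3-2: Q_total=5.14, C_total=6.00, V=0.86; Q3=4.29, Q2=0.86; dissipated=3.135
Op 4: CLOSE 3-2: Q_total=5.14, C_total=6.00, V=0.86; Q3=4.29, Q2=0.86; dissipated=0.000
Op 5: CLOSE 2-3: Q_total=5.14, C_total=6.00, V=0.86; Q2=0.86, Q3=4.29; dissipated=0.000
Total dissipated: 39.147 μJ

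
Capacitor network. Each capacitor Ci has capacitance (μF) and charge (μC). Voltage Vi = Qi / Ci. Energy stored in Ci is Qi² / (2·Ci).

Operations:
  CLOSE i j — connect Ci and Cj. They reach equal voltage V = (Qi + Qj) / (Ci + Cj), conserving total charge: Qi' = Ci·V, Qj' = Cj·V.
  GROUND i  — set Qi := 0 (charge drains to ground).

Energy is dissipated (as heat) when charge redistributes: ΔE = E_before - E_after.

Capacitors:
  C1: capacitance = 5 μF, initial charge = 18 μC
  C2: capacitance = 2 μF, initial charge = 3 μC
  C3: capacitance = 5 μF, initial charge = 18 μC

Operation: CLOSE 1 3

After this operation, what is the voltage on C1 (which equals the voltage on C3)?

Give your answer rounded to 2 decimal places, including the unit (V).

Initial: C1(5μF, Q=18μC, V=3.60V), C2(2μF, Q=3μC, V=1.50V), C3(5μF, Q=18μC, V=3.60V)
Op 1: CLOSE 1-3: Q_total=36.00, C_total=10.00, V=3.60; Q1=18.00, Q3=18.00; dissipated=0.000

Answer: 3.60 V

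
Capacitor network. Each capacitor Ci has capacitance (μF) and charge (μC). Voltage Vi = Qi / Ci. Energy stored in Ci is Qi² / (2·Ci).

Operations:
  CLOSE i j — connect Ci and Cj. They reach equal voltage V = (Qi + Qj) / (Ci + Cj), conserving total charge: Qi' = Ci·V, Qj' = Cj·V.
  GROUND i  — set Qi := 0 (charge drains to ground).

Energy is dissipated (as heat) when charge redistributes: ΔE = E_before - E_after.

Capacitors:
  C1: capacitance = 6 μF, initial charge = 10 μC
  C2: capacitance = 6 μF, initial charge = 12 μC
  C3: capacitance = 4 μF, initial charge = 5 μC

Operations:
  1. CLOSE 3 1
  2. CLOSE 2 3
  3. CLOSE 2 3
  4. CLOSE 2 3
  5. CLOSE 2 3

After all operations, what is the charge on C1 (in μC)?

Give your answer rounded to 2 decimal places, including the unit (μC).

Answer: 9.00 μC

Derivation:
Initial: C1(6μF, Q=10μC, V=1.67V), C2(6μF, Q=12μC, V=2.00V), C3(4μF, Q=5μC, V=1.25V)
Op 1: CLOSE 3-1: Q_total=15.00, C_total=10.00, V=1.50; Q3=6.00, Q1=9.00; dissipated=0.208
Op 2: CLOSE 2-3: Q_total=18.00, C_total=10.00, V=1.80; Q2=10.80, Q3=7.20; dissipated=0.300
Op 3: CLOSE 2-3: Q_total=18.00, C_total=10.00, V=1.80; Q2=10.80, Q3=7.20; dissipated=0.000
Op 4: CLOSE 2-3: Q_total=18.00, C_total=10.00, V=1.80; Q2=10.80, Q3=7.20; dissipated=0.000
Op 5: CLOSE 2-3: Q_total=18.00, C_total=10.00, V=1.80; Q2=10.80, Q3=7.20; dissipated=0.000
Final charges: Q1=9.00, Q2=10.80, Q3=7.20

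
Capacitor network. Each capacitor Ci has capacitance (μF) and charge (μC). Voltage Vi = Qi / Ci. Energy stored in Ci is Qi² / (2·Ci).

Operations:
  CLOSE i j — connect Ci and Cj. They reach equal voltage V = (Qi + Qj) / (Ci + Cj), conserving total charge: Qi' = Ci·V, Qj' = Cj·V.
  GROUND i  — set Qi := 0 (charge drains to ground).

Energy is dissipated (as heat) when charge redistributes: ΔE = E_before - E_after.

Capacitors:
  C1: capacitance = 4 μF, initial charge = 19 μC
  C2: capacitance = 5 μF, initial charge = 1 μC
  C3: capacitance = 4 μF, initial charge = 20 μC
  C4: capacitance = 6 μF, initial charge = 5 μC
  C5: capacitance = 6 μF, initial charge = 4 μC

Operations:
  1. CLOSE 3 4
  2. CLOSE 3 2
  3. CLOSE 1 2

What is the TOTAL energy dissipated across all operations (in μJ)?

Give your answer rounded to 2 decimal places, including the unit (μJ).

Initial: C1(4μF, Q=19μC, V=4.75V), C2(5μF, Q=1μC, V=0.20V), C3(4μF, Q=20μC, V=5.00V), C4(6μF, Q=5μC, V=0.83V), C5(6μF, Q=4μC, V=0.67V)
Op 1: CLOSE 3-4: Q_total=25.00, C_total=10.00, V=2.50; Q3=10.00, Q4=15.00; dissipated=20.833
Op 2: CLOSE 3-2: Q_total=11.00, C_total=9.00, V=1.22; Q3=4.89, Q2=6.11; dissipated=5.878
Op 3: CLOSE 1-2: Q_total=25.11, C_total=9.00, V=2.79; Q1=11.16, Q2=13.95; dissipated=13.828
Total dissipated: 40.539 μJ

Answer: 40.54 μJ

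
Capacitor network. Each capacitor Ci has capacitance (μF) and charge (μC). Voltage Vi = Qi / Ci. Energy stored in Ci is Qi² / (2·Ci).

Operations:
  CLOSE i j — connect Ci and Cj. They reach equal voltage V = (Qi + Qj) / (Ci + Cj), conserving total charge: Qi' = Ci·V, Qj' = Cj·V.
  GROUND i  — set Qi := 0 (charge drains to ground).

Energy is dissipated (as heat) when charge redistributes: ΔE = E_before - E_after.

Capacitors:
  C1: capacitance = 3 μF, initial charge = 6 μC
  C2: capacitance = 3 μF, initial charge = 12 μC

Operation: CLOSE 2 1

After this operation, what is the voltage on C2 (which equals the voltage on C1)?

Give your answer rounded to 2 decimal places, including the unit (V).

Initial: C1(3μF, Q=6μC, V=2.00V), C2(3μF, Q=12μC, V=4.00V)
Op 1: CLOSE 2-1: Q_total=18.00, C_total=6.00, V=3.00; Q2=9.00, Q1=9.00; dissipated=3.000

Answer: 3.00 V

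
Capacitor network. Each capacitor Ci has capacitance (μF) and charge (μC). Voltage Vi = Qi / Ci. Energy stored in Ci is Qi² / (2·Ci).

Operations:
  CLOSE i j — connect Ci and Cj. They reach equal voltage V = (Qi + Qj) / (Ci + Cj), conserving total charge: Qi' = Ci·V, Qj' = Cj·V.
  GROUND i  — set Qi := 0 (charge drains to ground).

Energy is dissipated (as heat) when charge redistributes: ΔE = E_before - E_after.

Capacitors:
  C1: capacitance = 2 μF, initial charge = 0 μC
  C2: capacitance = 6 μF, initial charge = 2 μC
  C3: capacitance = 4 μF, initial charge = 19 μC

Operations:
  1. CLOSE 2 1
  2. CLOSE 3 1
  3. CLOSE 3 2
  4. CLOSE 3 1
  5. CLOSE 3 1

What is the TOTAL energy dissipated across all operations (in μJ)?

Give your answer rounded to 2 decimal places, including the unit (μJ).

Answer: 26.54 μJ

Derivation:
Initial: C1(2μF, Q=0μC, V=0.00V), C2(6μF, Q=2μC, V=0.33V), C3(4μF, Q=19μC, V=4.75V)
Op 1: CLOSE 2-1: Q_total=2.00, C_total=8.00, V=0.25; Q2=1.50, Q1=0.50; dissipated=0.083
Op 2: CLOSE 3-1: Q_total=19.50, C_total=6.00, V=3.25; Q3=13.00, Q1=6.50; dissipated=13.500
Op 3: CLOSE 3-2: Q_total=14.50, C_total=10.00, V=1.45; Q3=5.80, Q2=8.70; dissipated=10.800
Op 4: CLOSE 3-1: Q_total=12.30, C_total=6.00, V=2.05; Q3=8.20, Q1=4.10; dissipated=2.160
Op 5: CLOSE 3-1: Q_total=12.30, C_total=6.00, V=2.05; Q3=8.20, Q1=4.10; dissipated=0.000
Total dissipated: 26.543 μJ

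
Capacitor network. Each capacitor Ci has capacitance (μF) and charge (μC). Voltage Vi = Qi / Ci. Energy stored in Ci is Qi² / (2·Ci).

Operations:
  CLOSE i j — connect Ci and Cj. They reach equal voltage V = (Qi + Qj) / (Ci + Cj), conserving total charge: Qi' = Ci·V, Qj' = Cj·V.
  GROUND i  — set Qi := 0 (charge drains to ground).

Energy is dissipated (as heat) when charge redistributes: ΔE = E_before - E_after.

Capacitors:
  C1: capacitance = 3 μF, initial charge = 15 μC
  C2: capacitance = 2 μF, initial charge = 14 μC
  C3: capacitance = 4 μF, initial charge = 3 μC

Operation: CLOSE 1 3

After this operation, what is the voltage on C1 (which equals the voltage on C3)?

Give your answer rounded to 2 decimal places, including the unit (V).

Initial: C1(3μF, Q=15μC, V=5.00V), C2(2μF, Q=14μC, V=7.00V), C3(4μF, Q=3μC, V=0.75V)
Op 1: CLOSE 1-3: Q_total=18.00, C_total=7.00, V=2.57; Q1=7.71, Q3=10.29; dissipated=15.482

Answer: 2.57 V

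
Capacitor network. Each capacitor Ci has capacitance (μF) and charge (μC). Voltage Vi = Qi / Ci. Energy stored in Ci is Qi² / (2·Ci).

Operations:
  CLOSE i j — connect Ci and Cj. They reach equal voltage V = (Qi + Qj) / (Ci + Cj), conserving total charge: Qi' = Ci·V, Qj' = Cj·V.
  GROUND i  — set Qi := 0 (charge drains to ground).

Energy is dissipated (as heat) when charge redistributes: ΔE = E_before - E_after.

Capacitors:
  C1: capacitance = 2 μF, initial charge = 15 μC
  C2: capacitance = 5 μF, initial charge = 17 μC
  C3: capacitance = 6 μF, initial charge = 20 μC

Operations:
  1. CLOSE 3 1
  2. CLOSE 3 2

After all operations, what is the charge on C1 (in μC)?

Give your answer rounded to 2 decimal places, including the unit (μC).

Answer: 8.75 μC

Derivation:
Initial: C1(2μF, Q=15μC, V=7.50V), C2(5μF, Q=17μC, V=3.40V), C3(6μF, Q=20μC, V=3.33V)
Op 1: CLOSE 3-1: Q_total=35.00, C_total=8.00, V=4.38; Q3=26.25, Q1=8.75; dissipated=13.021
Op 2: CLOSE 3-2: Q_total=43.25, C_total=11.00, V=3.93; Q3=23.59, Q2=19.66; dissipated=1.296
Final charges: Q1=8.75, Q2=19.66, Q3=23.59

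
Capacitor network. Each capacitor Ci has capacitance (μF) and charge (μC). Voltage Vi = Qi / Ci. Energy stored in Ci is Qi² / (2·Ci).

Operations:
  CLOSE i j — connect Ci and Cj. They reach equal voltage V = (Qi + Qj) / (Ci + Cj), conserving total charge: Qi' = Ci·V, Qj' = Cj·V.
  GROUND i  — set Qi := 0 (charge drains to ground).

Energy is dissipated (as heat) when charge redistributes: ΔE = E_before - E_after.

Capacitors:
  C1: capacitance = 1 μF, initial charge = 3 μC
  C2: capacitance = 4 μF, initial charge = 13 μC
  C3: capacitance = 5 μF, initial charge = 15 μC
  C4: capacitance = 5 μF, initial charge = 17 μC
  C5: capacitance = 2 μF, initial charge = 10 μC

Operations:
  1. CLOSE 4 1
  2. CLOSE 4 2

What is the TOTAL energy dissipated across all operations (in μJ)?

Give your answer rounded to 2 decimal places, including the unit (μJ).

Initial: C1(1μF, Q=3μC, V=3.00V), C2(4μF, Q=13μC, V=3.25V), C3(5μF, Q=15μC, V=3.00V), C4(5μF, Q=17μC, V=3.40V), C5(2μF, Q=10μC, V=5.00V)
Op 1: CLOSE 4-1: Q_total=20.00, C_total=6.00, V=3.33; Q4=16.67, Q1=3.33; dissipated=0.067
Op 2: CLOSE 4-2: Q_total=29.67, C_total=9.00, V=3.30; Q4=16.48, Q2=13.19; dissipated=0.008
Total dissipated: 0.074 μJ

Answer: 0.07 μJ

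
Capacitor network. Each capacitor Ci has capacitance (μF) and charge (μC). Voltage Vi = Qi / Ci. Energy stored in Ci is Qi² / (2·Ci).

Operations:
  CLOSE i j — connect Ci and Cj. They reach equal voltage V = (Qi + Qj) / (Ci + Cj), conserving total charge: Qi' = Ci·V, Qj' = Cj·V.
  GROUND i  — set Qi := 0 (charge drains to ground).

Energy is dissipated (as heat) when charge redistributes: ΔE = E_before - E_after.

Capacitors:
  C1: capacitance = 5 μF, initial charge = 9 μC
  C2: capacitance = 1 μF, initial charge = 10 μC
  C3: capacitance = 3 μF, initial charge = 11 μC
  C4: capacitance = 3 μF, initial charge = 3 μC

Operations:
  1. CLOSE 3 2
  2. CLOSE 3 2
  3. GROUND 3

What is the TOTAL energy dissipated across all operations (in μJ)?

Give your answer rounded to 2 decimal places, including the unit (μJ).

Initial: C1(5μF, Q=9μC, V=1.80V), C2(1μF, Q=10μC, V=10.00V), C3(3μF, Q=11μC, V=3.67V), C4(3μF, Q=3μC, V=1.00V)
Op 1: CLOSE 3-2: Q_total=21.00, C_total=4.00, V=5.25; Q3=15.75, Q2=5.25; dissipated=15.042
Op 2: CLOSE 3-2: Q_total=21.00, C_total=4.00, V=5.25; Q3=15.75, Q2=5.25; dissipated=0.000
Op 3: GROUND 3: Q3=0; energy lost=41.344
Total dissipated: 56.385 μJ

Answer: 56.39 μJ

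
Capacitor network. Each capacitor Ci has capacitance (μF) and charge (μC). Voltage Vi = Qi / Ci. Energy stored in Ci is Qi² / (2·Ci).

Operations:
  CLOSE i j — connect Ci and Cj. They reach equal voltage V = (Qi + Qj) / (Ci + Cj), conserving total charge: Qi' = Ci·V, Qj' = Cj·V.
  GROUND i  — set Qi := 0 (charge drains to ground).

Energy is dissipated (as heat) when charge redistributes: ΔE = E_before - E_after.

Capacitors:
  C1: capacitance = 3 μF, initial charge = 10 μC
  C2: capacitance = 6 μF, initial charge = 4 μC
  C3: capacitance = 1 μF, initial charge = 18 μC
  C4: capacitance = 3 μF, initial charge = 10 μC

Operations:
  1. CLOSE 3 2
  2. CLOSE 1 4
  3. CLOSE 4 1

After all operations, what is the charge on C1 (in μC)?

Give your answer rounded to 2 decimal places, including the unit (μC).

Answer: 10.00 μC

Derivation:
Initial: C1(3μF, Q=10μC, V=3.33V), C2(6μF, Q=4μC, V=0.67V), C3(1μF, Q=18μC, V=18.00V), C4(3μF, Q=10μC, V=3.33V)
Op 1: CLOSE 3-2: Q_total=22.00, C_total=7.00, V=3.14; Q3=3.14, Q2=18.86; dissipated=128.762
Op 2: CLOSE 1-4: Q_total=20.00, C_total=6.00, V=3.33; Q1=10.00, Q4=10.00; dissipated=0.000
Op 3: CLOSE 4-1: Q_total=20.00, C_total=6.00, V=3.33; Q4=10.00, Q1=10.00; dissipated=0.000
Final charges: Q1=10.00, Q2=18.86, Q3=3.14, Q4=10.00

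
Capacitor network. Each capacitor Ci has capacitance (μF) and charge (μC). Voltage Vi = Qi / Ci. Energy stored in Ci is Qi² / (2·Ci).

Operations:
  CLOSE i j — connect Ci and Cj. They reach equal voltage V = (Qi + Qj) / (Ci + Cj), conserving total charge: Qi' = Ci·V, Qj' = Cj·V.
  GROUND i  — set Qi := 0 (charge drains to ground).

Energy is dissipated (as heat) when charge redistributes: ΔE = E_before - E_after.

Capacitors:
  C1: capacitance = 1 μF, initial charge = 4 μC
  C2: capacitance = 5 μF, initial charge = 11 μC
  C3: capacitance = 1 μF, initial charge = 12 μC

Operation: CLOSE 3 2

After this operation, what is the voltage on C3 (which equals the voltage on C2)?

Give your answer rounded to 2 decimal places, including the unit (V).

Answer: 3.83 V

Derivation:
Initial: C1(1μF, Q=4μC, V=4.00V), C2(5μF, Q=11μC, V=2.20V), C3(1μF, Q=12μC, V=12.00V)
Op 1: CLOSE 3-2: Q_total=23.00, C_total=6.00, V=3.83; Q3=3.83, Q2=19.17; dissipated=40.017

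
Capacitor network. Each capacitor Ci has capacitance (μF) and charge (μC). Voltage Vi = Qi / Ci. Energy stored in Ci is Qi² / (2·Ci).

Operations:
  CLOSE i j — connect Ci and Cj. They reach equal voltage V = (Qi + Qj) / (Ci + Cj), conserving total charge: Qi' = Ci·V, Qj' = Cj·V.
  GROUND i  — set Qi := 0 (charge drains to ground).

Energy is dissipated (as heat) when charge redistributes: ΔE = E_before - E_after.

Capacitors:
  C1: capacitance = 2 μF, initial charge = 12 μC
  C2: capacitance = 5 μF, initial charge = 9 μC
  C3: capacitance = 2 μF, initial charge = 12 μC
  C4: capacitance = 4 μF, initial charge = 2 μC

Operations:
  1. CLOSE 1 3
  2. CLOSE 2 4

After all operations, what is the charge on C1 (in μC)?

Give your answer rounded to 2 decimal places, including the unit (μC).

Initial: C1(2μF, Q=12μC, V=6.00V), C2(5μF, Q=9μC, V=1.80V), C3(2μF, Q=12μC, V=6.00V), C4(4μF, Q=2μC, V=0.50V)
Op 1: CLOSE 1-3: Q_total=24.00, C_total=4.00, V=6.00; Q1=12.00, Q3=12.00; dissipated=0.000
Op 2: CLOSE 2-4: Q_total=11.00, C_total=9.00, V=1.22; Q2=6.11, Q4=4.89; dissipated=1.878
Final charges: Q1=12.00, Q2=6.11, Q3=12.00, Q4=4.89

Answer: 12.00 μC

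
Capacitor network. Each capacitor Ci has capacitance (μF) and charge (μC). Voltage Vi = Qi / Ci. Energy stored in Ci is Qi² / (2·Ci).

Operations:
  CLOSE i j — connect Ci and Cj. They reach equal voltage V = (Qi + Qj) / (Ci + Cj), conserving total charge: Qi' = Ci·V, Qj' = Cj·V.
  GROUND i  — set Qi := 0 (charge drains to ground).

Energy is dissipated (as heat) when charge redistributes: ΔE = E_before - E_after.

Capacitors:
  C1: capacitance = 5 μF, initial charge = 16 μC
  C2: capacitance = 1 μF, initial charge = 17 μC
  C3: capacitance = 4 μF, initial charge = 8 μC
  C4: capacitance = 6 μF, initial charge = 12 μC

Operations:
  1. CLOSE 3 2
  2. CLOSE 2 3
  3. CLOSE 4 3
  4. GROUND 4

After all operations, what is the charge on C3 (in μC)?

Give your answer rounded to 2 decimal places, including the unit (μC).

Initial: C1(5μF, Q=16μC, V=3.20V), C2(1μF, Q=17μC, V=17.00V), C3(4μF, Q=8μC, V=2.00V), C4(6μF, Q=12μC, V=2.00V)
Op 1: CLOSE 3-2: Q_total=25.00, C_total=5.00, V=5.00; Q3=20.00, Q2=5.00; dissipated=90.000
Op 2: CLOSE 2-3: Q_total=25.00, C_total=5.00, V=5.00; Q2=5.00, Q3=20.00; dissipated=0.000
Op 3: CLOSE 4-3: Q_total=32.00, C_total=10.00, V=3.20; Q4=19.20, Q3=12.80; dissipated=10.800
Op 4: GROUND 4: Q4=0; energy lost=30.720
Final charges: Q1=16.00, Q2=5.00, Q3=12.80, Q4=0.00

Answer: 12.80 μC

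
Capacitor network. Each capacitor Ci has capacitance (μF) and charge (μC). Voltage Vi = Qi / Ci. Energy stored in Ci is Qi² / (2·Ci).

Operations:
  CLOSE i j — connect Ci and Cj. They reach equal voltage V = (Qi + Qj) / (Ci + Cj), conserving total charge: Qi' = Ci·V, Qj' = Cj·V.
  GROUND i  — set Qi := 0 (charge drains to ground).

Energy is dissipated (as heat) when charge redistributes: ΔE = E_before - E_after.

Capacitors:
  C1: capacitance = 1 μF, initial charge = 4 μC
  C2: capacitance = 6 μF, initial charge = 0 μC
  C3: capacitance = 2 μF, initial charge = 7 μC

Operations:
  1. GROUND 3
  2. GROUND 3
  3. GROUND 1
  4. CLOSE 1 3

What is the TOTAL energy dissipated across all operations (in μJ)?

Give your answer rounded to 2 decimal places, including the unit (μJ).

Initial: C1(1μF, Q=4μC, V=4.00V), C2(6μF, Q=0μC, V=0.00V), C3(2μF, Q=7μC, V=3.50V)
Op 1: GROUND 3: Q3=0; energy lost=12.250
Op 2: GROUND 3: Q3=0; energy lost=0.000
Op 3: GROUND 1: Q1=0; energy lost=8.000
Op 4: CLOSE 1-3: Q_total=0.00, C_total=3.00, V=0.00; Q1=0.00, Q3=0.00; dissipated=0.000
Total dissipated: 20.250 μJ

Answer: 20.25 μJ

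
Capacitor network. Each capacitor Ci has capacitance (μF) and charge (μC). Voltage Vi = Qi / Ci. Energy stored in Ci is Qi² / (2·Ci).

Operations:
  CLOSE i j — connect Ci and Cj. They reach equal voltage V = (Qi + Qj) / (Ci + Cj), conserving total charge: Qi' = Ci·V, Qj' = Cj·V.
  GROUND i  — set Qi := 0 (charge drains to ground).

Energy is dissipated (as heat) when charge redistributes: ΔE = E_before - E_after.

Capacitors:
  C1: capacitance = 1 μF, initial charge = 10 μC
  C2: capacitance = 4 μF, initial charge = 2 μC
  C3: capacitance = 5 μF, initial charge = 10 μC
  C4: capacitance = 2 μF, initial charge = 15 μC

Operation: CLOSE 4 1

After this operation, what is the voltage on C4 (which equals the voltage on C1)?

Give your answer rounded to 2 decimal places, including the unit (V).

Initial: C1(1μF, Q=10μC, V=10.00V), C2(4μF, Q=2μC, V=0.50V), C3(5μF, Q=10μC, V=2.00V), C4(2μF, Q=15μC, V=7.50V)
Op 1: CLOSE 4-1: Q_total=25.00, C_total=3.00, V=8.33; Q4=16.67, Q1=8.33; dissipated=2.083

Answer: 8.33 V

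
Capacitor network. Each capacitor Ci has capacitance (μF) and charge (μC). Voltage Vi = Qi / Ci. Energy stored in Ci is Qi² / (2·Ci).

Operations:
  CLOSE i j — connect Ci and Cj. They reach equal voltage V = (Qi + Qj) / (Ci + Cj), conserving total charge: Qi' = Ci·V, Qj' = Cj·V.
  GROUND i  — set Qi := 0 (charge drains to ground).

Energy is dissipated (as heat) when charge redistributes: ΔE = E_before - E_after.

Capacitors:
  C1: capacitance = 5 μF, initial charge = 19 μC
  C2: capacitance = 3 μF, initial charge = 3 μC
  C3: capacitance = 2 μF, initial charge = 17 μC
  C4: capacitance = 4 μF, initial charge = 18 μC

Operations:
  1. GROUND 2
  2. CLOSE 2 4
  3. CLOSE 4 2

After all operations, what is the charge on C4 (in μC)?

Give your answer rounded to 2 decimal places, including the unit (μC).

Answer: 10.29 μC

Derivation:
Initial: C1(5μF, Q=19μC, V=3.80V), C2(3μF, Q=3μC, V=1.00V), C3(2μF, Q=17μC, V=8.50V), C4(4μF, Q=18μC, V=4.50V)
Op 1: GROUND 2: Q2=0; energy lost=1.500
Op 2: CLOSE 2-4: Q_total=18.00, C_total=7.00, V=2.57; Q2=7.71, Q4=10.29; dissipated=17.357
Op 3: CLOSE 4-2: Q_total=18.00, C_total=7.00, V=2.57; Q4=10.29, Q2=7.71; dissipated=0.000
Final charges: Q1=19.00, Q2=7.71, Q3=17.00, Q4=10.29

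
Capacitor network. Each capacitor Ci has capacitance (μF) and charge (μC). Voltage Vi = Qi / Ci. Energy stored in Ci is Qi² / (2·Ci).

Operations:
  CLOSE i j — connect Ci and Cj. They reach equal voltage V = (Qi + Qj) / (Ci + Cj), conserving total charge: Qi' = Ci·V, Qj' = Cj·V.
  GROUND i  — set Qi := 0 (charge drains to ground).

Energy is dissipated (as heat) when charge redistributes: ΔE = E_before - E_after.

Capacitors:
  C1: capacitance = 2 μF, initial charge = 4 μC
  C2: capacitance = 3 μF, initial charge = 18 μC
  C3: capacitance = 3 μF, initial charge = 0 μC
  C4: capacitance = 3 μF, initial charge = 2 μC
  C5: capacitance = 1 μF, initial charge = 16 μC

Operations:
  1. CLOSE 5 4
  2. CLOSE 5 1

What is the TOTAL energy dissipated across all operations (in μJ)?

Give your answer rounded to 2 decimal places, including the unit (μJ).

Initial: C1(2μF, Q=4μC, V=2.00V), C2(3μF, Q=18μC, V=6.00V), C3(3μF, Q=0μC, V=0.00V), C4(3μF, Q=2μC, V=0.67V), C5(1μF, Q=16μC, V=16.00V)
Op 1: CLOSE 5-4: Q_total=18.00, C_total=4.00, V=4.50; Q5=4.50, Q4=13.50; dissipated=88.167
Op 2: CLOSE 5-1: Q_total=8.50, C_total=3.00, V=2.83; Q5=2.83, Q1=5.67; dissipated=2.083
Total dissipated: 90.250 μJ

Answer: 90.25 μJ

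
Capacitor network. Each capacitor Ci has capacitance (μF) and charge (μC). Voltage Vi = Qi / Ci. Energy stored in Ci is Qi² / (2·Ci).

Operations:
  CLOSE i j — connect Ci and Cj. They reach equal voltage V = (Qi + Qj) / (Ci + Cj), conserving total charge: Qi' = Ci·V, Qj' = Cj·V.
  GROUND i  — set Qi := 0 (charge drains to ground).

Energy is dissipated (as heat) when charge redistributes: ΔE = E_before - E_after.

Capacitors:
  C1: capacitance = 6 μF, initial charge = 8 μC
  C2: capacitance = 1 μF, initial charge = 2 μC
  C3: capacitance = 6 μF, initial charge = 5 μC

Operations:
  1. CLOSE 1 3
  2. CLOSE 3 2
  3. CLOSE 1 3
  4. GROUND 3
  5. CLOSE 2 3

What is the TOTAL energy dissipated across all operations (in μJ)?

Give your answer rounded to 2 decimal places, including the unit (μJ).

Answer: 5.35 μJ

Derivation:
Initial: C1(6μF, Q=8μC, V=1.33V), C2(1μF, Q=2μC, V=2.00V), C3(6μF, Q=5μC, V=0.83V)
Op 1: CLOSE 1-3: Q_total=13.00, C_total=12.00, V=1.08; Q1=6.50, Q3=6.50; dissipated=0.375
Op 2: CLOSE 3-2: Q_total=8.50, C_total=7.00, V=1.21; Q3=7.29, Q2=1.21; dissipated=0.360
Op 3: CLOSE 1-3: Q_total=13.79, C_total=12.00, V=1.15; Q1=6.89, Q3=6.89; dissipated=0.026
Op 4: GROUND 3: Q3=0; energy lost=3.959
Op 5: CLOSE 2-3: Q_total=1.21, C_total=7.00, V=0.17; Q2=0.17, Q3=1.04; dissipated=0.632
Total dissipated: 5.352 μJ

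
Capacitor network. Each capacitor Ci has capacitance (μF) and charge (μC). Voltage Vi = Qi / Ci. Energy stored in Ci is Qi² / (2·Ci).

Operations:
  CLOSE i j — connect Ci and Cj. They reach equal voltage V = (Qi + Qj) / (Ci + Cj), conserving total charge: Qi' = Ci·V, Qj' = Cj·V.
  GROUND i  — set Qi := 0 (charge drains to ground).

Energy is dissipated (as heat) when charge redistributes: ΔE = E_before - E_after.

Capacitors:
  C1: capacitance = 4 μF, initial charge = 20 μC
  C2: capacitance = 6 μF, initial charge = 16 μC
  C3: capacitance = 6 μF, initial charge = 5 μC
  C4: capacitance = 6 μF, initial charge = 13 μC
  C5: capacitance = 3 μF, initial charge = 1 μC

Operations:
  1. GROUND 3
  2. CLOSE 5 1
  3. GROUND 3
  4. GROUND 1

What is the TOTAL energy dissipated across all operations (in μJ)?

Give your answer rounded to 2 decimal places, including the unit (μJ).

Initial: C1(4μF, Q=20μC, V=5.00V), C2(6μF, Q=16μC, V=2.67V), C3(6μF, Q=5μC, V=0.83V), C4(6μF, Q=13μC, V=2.17V), C5(3μF, Q=1μC, V=0.33V)
Op 1: GROUND 3: Q3=0; energy lost=2.083
Op 2: CLOSE 5-1: Q_total=21.00, C_total=7.00, V=3.00; Q5=9.00, Q1=12.00; dissipated=18.667
Op 3: GROUND 3: Q3=0; energy lost=0.000
Op 4: GROUND 1: Q1=0; energy lost=18.000
Total dissipated: 38.750 μJ

Answer: 38.75 μJ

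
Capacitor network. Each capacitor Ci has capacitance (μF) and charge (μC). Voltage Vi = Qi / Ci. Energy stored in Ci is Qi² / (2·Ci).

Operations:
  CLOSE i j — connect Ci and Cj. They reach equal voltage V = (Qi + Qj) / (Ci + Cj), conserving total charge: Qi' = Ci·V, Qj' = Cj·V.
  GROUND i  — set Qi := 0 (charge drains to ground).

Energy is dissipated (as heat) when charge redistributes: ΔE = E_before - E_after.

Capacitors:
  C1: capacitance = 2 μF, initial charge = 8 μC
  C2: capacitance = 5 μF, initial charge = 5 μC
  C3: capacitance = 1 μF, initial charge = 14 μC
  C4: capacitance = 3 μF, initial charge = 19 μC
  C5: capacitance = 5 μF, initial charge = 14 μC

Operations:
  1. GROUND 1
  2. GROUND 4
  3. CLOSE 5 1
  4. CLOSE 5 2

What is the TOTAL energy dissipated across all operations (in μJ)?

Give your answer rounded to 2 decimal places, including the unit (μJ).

Initial: C1(2μF, Q=8μC, V=4.00V), C2(5μF, Q=5μC, V=1.00V), C3(1μF, Q=14μC, V=14.00V), C4(3μF, Q=19μC, V=6.33V), C5(5μF, Q=14μC, V=2.80V)
Op 1: GROUND 1: Q1=0; energy lost=16.000
Op 2: GROUND 4: Q4=0; energy lost=60.167
Op 3: CLOSE 5-1: Q_total=14.00, C_total=7.00, V=2.00; Q5=10.00, Q1=4.00; dissipated=5.600
Op 4: CLOSE 5-2: Q_total=15.00, C_total=10.00, V=1.50; Q5=7.50, Q2=7.50; dissipated=1.250
Total dissipated: 83.017 μJ

Answer: 83.02 μJ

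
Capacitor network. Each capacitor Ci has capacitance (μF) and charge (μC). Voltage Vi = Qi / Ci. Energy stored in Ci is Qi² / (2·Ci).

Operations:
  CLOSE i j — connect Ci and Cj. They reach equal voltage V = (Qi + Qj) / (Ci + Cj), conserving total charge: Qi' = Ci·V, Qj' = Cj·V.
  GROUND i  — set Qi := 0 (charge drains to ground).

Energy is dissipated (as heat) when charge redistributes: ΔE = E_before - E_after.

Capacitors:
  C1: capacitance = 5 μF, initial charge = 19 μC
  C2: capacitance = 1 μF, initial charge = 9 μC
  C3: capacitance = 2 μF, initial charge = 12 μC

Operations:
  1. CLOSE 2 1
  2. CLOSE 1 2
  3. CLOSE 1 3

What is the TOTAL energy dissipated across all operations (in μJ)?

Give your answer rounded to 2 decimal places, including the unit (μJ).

Answer: 12.54 μJ

Derivation:
Initial: C1(5μF, Q=19μC, V=3.80V), C2(1μF, Q=9μC, V=9.00V), C3(2μF, Q=12μC, V=6.00V)
Op 1: CLOSE 2-1: Q_total=28.00, C_total=6.00, V=4.67; Q2=4.67, Q1=23.33; dissipated=11.267
Op 2: CLOSE 1-2: Q_total=28.00, C_total=6.00, V=4.67; Q1=23.33, Q2=4.67; dissipated=0.000
Op 3: CLOSE 1-3: Q_total=35.33, C_total=7.00, V=5.05; Q1=25.24, Q3=10.10; dissipated=1.270
Total dissipated: 12.537 μJ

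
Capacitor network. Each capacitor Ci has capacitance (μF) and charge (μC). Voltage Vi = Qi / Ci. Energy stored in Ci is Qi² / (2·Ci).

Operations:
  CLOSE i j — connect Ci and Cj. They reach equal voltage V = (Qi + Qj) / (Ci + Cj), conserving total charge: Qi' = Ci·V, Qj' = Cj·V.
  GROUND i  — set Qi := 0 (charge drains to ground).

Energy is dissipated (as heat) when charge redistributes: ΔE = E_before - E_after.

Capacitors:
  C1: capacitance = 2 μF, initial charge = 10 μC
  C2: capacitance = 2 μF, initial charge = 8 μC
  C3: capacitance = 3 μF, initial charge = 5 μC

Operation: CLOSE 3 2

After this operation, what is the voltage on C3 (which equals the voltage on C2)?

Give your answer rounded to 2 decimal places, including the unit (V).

Answer: 2.60 V

Derivation:
Initial: C1(2μF, Q=10μC, V=5.00V), C2(2μF, Q=8μC, V=4.00V), C3(3μF, Q=5μC, V=1.67V)
Op 1: CLOSE 3-2: Q_total=13.00, C_total=5.00, V=2.60; Q3=7.80, Q2=5.20; dissipated=3.267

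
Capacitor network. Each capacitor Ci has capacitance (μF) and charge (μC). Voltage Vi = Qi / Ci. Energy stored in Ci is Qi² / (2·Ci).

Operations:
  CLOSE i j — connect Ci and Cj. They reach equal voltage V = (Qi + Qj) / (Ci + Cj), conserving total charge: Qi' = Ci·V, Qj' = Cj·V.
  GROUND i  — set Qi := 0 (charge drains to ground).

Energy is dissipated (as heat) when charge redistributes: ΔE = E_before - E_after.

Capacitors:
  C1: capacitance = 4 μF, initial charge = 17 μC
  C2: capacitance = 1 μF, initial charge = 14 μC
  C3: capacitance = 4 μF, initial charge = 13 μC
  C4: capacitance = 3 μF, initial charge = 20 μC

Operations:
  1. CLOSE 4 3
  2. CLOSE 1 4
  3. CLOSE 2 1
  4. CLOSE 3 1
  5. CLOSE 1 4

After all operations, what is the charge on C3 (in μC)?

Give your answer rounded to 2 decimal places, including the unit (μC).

Answer: 22.15 μC

Derivation:
Initial: C1(4μF, Q=17μC, V=4.25V), C2(1μF, Q=14μC, V=14.00V), C3(4μF, Q=13μC, V=3.25V), C4(3μF, Q=20μC, V=6.67V)
Op 1: CLOSE 4-3: Q_total=33.00, C_total=7.00, V=4.71; Q4=14.14, Q3=18.86; dissipated=10.006
Op 2: CLOSE 1-4: Q_total=31.14, C_total=7.00, V=4.45; Q1=17.80, Q4=13.35; dissipated=0.185
Op 3: CLOSE 2-1: Q_total=31.80, C_total=5.00, V=6.36; Q2=6.36, Q1=25.44; dissipated=36.489
Op 4: CLOSE 3-1: Q_total=44.29, C_total=8.00, V=5.54; Q3=22.15, Q1=22.15; dissipated=2.706
Op 5: CLOSE 1-4: Q_total=35.49, C_total=7.00, V=5.07; Q1=20.28, Q4=15.21; dissipated=1.014
Final charges: Q1=20.28, Q2=6.36, Q3=22.15, Q4=15.21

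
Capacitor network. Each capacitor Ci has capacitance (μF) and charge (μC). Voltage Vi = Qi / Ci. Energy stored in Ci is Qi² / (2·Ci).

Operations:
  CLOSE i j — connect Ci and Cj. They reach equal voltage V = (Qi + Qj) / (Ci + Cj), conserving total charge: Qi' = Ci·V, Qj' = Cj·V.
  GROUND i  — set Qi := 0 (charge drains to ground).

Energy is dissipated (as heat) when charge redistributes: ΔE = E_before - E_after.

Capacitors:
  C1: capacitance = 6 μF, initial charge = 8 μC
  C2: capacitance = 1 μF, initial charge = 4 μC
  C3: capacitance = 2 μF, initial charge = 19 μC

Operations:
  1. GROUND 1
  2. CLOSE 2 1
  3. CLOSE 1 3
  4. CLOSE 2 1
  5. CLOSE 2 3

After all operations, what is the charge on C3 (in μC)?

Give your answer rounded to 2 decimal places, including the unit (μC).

Initial: C1(6μF, Q=8μC, V=1.33V), C2(1μF, Q=4μC, V=4.00V), C3(2μF, Q=19μC, V=9.50V)
Op 1: GROUND 1: Q1=0; energy lost=5.333
Op 2: CLOSE 2-1: Q_total=4.00, C_total=7.00, V=0.57; Q2=0.57, Q1=3.43; dissipated=6.857
Op 3: CLOSE 1-3: Q_total=22.43, C_total=8.00, V=2.80; Q1=16.82, Q3=5.61; dissipated=59.790
Op 4: CLOSE 2-1: Q_total=17.39, C_total=7.00, V=2.48; Q2=2.48, Q1=14.91; dissipated=2.135
Op 5: CLOSE 2-3: Q_total=8.09, C_total=3.00, V=2.70; Q2=2.70, Q3=5.39; dissipated=0.034
Final charges: Q1=14.91, Q2=2.70, Q3=5.39

Answer: 5.39 μC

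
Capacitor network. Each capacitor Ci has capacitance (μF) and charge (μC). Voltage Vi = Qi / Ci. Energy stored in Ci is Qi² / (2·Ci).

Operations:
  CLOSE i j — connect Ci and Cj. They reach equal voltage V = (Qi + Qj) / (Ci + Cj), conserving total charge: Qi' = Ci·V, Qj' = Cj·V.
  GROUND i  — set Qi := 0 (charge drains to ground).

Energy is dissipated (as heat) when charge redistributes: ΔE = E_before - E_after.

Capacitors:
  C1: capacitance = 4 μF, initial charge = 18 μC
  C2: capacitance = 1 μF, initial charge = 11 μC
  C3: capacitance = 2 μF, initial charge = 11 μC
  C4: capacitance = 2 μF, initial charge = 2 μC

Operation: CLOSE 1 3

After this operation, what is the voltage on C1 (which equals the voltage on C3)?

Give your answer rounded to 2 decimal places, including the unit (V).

Initial: C1(4μF, Q=18μC, V=4.50V), C2(1μF, Q=11μC, V=11.00V), C3(2μF, Q=11μC, V=5.50V), C4(2μF, Q=2μC, V=1.00V)
Op 1: CLOSE 1-3: Q_total=29.00, C_total=6.00, V=4.83; Q1=19.33, Q3=9.67; dissipated=0.667

Answer: 4.83 V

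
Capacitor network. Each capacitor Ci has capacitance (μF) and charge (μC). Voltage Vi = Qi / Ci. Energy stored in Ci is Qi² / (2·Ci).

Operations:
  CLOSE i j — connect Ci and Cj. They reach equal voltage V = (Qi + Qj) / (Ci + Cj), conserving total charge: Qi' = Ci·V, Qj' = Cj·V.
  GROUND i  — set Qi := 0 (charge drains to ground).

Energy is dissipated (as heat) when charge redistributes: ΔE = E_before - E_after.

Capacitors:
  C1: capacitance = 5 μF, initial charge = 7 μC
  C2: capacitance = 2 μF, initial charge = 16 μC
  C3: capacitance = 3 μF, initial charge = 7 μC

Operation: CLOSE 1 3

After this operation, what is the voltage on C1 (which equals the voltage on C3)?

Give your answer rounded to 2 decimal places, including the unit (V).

Answer: 1.75 V

Derivation:
Initial: C1(5μF, Q=7μC, V=1.40V), C2(2μF, Q=16μC, V=8.00V), C3(3μF, Q=7μC, V=2.33V)
Op 1: CLOSE 1-3: Q_total=14.00, C_total=8.00, V=1.75; Q1=8.75, Q3=5.25; dissipated=0.817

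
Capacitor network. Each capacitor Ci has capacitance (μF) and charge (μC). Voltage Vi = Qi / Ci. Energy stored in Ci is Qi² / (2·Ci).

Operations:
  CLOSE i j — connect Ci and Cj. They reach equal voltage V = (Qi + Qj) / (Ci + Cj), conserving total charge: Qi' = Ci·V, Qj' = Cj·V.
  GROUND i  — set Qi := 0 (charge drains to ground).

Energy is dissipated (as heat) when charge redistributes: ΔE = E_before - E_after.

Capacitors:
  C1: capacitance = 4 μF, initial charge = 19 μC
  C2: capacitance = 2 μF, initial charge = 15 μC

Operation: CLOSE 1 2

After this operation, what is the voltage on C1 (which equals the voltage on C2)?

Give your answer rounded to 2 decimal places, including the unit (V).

Initial: C1(4μF, Q=19μC, V=4.75V), C2(2μF, Q=15μC, V=7.50V)
Op 1: CLOSE 1-2: Q_total=34.00, C_total=6.00, V=5.67; Q1=22.67, Q2=11.33; dissipated=5.042

Answer: 5.67 V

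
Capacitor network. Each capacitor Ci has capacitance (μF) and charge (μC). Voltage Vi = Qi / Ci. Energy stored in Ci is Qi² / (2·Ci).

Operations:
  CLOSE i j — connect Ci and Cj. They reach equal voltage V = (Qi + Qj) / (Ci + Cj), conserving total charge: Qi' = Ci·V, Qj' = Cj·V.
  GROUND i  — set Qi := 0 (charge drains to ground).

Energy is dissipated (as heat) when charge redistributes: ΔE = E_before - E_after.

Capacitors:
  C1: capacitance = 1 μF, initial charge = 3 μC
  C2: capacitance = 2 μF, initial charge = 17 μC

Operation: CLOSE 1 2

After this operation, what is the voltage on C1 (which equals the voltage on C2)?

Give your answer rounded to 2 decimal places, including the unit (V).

Initial: C1(1μF, Q=3μC, V=3.00V), C2(2μF, Q=17μC, V=8.50V)
Op 1: CLOSE 1-2: Q_total=20.00, C_total=3.00, V=6.67; Q1=6.67, Q2=13.33; dissipated=10.083

Answer: 6.67 V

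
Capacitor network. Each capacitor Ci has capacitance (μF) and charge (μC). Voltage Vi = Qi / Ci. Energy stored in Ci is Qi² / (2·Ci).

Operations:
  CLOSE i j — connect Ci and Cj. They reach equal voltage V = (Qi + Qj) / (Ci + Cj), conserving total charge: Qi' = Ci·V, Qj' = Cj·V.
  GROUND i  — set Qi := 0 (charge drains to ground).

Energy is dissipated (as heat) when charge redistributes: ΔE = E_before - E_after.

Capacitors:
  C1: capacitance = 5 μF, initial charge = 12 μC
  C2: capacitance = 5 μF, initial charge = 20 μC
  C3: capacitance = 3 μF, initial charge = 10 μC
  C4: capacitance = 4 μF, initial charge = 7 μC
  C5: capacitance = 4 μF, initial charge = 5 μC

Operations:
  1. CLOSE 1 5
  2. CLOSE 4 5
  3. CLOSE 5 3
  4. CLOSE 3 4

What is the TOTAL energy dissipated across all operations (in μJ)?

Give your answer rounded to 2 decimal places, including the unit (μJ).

Initial: C1(5μF, Q=12μC, V=2.40V), C2(5μF, Q=20μC, V=4.00V), C3(3μF, Q=10μC, V=3.33V), C4(4μF, Q=7μC, V=1.75V), C5(4μF, Q=5μC, V=1.25V)
Op 1: CLOSE 1-5: Q_total=17.00, C_total=9.00, V=1.89; Q1=9.44, Q5=7.56; dissipated=1.469
Op 2: CLOSE 4-5: Q_total=14.56, C_total=8.00, V=1.82; Q4=7.28, Q5=7.28; dissipated=0.019
Op 3: CLOSE 5-3: Q_total=17.28, C_total=7.00, V=2.47; Q5=9.87, Q3=7.40; dissipated=1.964
Op 4: CLOSE 3-4: Q_total=14.68, C_total=7.00, V=2.10; Q3=6.29, Q4=8.39; dissipated=0.361
Total dissipated: 3.814 μJ

Answer: 3.81 μJ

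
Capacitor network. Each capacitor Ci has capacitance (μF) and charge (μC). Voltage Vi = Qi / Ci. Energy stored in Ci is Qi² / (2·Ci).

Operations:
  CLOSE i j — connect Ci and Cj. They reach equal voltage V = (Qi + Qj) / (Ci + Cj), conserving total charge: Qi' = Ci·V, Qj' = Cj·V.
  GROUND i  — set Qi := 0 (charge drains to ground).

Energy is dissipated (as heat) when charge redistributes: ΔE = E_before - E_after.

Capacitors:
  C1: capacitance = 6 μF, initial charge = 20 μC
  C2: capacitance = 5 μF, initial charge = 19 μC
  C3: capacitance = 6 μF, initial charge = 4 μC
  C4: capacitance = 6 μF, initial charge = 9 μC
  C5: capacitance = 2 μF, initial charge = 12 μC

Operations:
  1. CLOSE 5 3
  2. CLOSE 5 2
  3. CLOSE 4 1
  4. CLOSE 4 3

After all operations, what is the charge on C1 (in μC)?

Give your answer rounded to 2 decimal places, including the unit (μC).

Initial: C1(6μF, Q=20μC, V=3.33V), C2(5μF, Q=19μC, V=3.80V), C3(6μF, Q=4μC, V=0.67V), C4(6μF, Q=9μC, V=1.50V), C5(2μF, Q=12μC, V=6.00V)
Op 1: CLOSE 5-3: Q_total=16.00, C_total=8.00, V=2.00; Q5=4.00, Q3=12.00; dissipated=21.333
Op 2: CLOSE 5-2: Q_total=23.00, C_total=7.00, V=3.29; Q5=6.57, Q2=16.43; dissipated=2.314
Op 3: CLOSE 4-1: Q_total=29.00, C_total=12.00, V=2.42; Q4=14.50, Q1=14.50; dissipated=5.042
Op 4: CLOSE 4-3: Q_total=26.50, C_total=12.00, V=2.21; Q4=13.25, Q3=13.25; dissipated=0.260
Final charges: Q1=14.50, Q2=16.43, Q3=13.25, Q4=13.25, Q5=6.57

Answer: 14.50 μC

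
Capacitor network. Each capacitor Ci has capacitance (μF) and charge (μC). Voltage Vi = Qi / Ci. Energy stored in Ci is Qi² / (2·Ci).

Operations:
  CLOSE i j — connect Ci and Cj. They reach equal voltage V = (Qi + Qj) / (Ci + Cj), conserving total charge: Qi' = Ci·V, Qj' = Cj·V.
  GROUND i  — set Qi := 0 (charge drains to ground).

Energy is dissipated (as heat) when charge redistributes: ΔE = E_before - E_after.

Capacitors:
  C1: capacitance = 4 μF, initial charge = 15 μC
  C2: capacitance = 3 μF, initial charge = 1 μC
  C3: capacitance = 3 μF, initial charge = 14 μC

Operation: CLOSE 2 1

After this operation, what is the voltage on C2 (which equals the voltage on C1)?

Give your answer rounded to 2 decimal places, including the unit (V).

Answer: 2.29 V

Derivation:
Initial: C1(4μF, Q=15μC, V=3.75V), C2(3μF, Q=1μC, V=0.33V), C3(3μF, Q=14μC, V=4.67V)
Op 1: CLOSE 2-1: Q_total=16.00, C_total=7.00, V=2.29; Q2=6.86, Q1=9.14; dissipated=10.006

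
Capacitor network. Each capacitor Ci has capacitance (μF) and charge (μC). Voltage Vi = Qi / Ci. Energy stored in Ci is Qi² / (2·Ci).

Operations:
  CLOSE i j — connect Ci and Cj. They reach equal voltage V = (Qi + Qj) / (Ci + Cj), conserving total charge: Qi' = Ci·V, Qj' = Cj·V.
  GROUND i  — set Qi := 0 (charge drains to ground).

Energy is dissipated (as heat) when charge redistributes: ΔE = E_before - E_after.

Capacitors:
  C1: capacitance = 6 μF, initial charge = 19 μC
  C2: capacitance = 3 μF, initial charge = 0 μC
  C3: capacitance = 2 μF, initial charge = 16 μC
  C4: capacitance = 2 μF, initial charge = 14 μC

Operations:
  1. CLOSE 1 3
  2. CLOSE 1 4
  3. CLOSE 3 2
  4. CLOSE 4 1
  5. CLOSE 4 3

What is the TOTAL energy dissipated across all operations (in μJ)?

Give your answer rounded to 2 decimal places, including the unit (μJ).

Initial: C1(6μF, Q=19μC, V=3.17V), C2(3μF, Q=0μC, V=0.00V), C3(2μF, Q=16μC, V=8.00V), C4(2μF, Q=14μC, V=7.00V)
Op 1: CLOSE 1-3: Q_total=35.00, C_total=8.00, V=4.38; Q1=26.25, Q3=8.75; dissipated=17.521
Op 2: CLOSE 1-4: Q_total=40.25, C_total=8.00, V=5.03; Q1=30.19, Q4=10.06; dissipated=5.168
Op 3: CLOSE 3-2: Q_total=8.75, C_total=5.00, V=1.75; Q3=3.50, Q2=5.25; dissipated=11.484
Op 4: CLOSE 4-1: Q_total=40.25, C_total=8.00, V=5.03; Q4=10.06, Q1=30.19; dissipated=0.000
Op 5: CLOSE 4-3: Q_total=13.56, C_total=4.00, V=3.39; Q4=6.78, Q3=6.78; dissipated=5.383
Total dissipated: 39.556 μJ

Answer: 39.56 μJ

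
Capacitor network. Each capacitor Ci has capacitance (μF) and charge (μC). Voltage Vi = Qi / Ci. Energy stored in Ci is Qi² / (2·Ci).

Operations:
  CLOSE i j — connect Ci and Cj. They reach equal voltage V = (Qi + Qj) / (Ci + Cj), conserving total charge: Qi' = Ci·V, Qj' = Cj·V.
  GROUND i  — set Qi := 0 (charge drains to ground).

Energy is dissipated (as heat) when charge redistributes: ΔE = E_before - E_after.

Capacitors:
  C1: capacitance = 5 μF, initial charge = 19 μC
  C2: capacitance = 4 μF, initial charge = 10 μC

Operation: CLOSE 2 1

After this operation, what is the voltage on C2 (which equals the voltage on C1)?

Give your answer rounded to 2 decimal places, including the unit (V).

Answer: 3.22 V

Derivation:
Initial: C1(5μF, Q=19μC, V=3.80V), C2(4μF, Q=10μC, V=2.50V)
Op 1: CLOSE 2-1: Q_total=29.00, C_total=9.00, V=3.22; Q2=12.89, Q1=16.11; dissipated=1.878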